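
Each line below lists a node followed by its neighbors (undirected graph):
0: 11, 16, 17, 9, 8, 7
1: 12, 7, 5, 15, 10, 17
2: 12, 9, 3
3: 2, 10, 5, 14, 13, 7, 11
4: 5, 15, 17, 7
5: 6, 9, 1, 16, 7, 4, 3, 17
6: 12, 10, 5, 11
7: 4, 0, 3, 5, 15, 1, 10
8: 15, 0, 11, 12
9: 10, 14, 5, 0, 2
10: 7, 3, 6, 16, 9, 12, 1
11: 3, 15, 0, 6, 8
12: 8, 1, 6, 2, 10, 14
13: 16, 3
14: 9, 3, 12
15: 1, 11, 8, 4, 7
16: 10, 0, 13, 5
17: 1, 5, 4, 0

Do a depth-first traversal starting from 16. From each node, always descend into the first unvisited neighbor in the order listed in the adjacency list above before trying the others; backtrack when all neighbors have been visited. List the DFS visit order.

Visit 16
16 → 10
10 → 7
7 → 4
4 → 5
5 → 6
6 → 12
12 → 8
8 → 15
15 → 1
1 → 17
17 → 0
0 → 11
11 → 3
3 → 2
2 → 9
9 → 14
3 → 13

16, 10, 7, 4, 5, 6, 12, 8, 15, 1, 17, 0, 11, 3, 2, 9, 14, 13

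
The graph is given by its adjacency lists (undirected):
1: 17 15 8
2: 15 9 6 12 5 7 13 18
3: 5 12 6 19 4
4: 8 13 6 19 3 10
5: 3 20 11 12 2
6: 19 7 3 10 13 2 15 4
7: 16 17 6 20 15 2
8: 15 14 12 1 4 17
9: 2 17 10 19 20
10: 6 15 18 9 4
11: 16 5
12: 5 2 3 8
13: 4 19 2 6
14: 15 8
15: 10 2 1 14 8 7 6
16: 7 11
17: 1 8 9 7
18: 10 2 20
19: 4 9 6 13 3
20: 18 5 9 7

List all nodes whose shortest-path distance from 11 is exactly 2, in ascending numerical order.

2, 3, 7, 12, 20

Level 0: 11
Level 1: 5, 16
Level 2: 2, 3, 7, 12, 20
Level 3: 4, 6, 8, 9, 13, 15, 17, 18, 19
Level 4: 1, 10, 14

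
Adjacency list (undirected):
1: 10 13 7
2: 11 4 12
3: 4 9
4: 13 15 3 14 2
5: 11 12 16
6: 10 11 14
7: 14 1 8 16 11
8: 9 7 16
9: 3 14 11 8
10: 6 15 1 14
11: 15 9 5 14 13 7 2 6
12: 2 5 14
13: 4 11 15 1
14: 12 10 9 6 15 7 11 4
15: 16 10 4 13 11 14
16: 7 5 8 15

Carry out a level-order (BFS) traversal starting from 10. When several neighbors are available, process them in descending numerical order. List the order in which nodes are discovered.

Visit 10; enqueue 15, 14, 6, 1 → queue [15, 14, 6, 1]
Visit 15; enqueue 16, 13, 11, 4 → queue [14, 6, 1, 16, 13, 11, 4]
Visit 14; enqueue 12, 9, 7 → queue [6, 1, 16, 13, 11, 4, 12, 9, 7]
Visit 6 → queue [1, 16, 13, 11, 4, 12, 9, 7]
Visit 1 → queue [16, 13, 11, 4, 12, 9, 7]
Visit 16; enqueue 8, 5 → queue [13, 11, 4, 12, 9, 7, 8, 5]
Visit 13 → queue [11, 4, 12, 9, 7, 8, 5]
Visit 11; enqueue 2 → queue [4, 12, 9, 7, 8, 5, 2]
Visit 4; enqueue 3 → queue [12, 9, 7, 8, 5, 2, 3]
Visit 12 → queue [9, 7, 8, 5, 2, 3]
Visit 9 → queue [7, 8, 5, 2, 3]
Visit 7 → queue [8, 5, 2, 3]
Visit 8 → queue [5, 2, 3]
Visit 5 → queue [2, 3]
Visit 2 → queue [3]
Visit 3 → queue []

10 -> 15 -> 14 -> 6 -> 1 -> 16 -> 13 -> 11 -> 4 -> 12 -> 9 -> 7 -> 8 -> 5 -> 2 -> 3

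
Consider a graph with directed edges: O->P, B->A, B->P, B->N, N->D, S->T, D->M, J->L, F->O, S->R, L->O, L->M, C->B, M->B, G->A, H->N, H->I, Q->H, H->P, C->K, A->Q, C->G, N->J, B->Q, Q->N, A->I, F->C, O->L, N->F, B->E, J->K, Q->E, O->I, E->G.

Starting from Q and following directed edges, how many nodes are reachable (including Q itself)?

BFS from Q visits: Q, N, H, E, J, F, D, P, I, G, L, K, O, C, M, A, B
Reachable nodes: 17 of 20 total.

17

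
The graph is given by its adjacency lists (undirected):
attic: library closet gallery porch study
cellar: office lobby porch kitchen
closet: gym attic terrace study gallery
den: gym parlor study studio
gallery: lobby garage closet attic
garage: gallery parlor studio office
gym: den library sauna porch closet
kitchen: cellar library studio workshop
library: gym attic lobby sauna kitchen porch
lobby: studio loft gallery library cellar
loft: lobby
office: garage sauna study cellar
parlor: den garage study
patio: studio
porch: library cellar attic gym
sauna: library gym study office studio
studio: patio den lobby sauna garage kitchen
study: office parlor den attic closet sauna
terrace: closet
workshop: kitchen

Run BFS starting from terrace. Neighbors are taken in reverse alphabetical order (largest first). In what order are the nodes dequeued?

Visit terrace; enqueue closet → queue [closet]
Visit closet; enqueue study, gym, gallery, attic → queue [study, gym, gallery, attic]
Visit study; enqueue sauna, parlor, office, den → queue [gym, gallery, attic, sauna, parlor, office, den]
Visit gym; enqueue porch, library → queue [gallery, attic, sauna, parlor, office, den, porch, library]
Visit gallery; enqueue lobby, garage → queue [attic, sauna, parlor, office, den, porch, library, lobby, garage]
Visit attic → queue [sauna, parlor, office, den, porch, library, lobby, garage]
Visit sauna; enqueue studio → queue [parlor, office, den, porch, library, lobby, garage, studio]
Visit parlor → queue [office, den, porch, library, lobby, garage, studio]
Visit office; enqueue cellar → queue [den, porch, library, lobby, garage, studio, cellar]
Visit den → queue [porch, library, lobby, garage, studio, cellar]
Visit porch → queue [library, lobby, garage, studio, cellar]
Visit library; enqueue kitchen → queue [lobby, garage, studio, cellar, kitchen]
Visit lobby; enqueue loft → queue [garage, studio, cellar, kitchen, loft]
Visit garage → queue [studio, cellar, kitchen, loft]
Visit studio; enqueue patio → queue [cellar, kitchen, loft, patio]
Visit cellar → queue [kitchen, loft, patio]
Visit kitchen; enqueue workshop → queue [loft, patio, workshop]
Visit loft → queue [patio, workshop]
Visit patio → queue [workshop]
Visit workshop → queue []

terrace closet study gym gallery attic sauna parlor office den porch library lobby garage studio cellar kitchen loft patio workshop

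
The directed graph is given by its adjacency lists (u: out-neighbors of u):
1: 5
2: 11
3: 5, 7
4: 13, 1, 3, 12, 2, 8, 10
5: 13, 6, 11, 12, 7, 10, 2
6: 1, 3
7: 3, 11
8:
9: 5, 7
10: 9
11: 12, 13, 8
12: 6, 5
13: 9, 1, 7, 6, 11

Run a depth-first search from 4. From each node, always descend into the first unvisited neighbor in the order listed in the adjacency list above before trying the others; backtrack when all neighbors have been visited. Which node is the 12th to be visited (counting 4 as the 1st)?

10

Visit 4
4 → 13
13 → 9
9 → 5
5 → 6
6 → 1
6 → 3
3 → 7
7 → 11
11 → 12
11 → 8
5 → 10
5 → 2

Visit order: 4, 13, 9, 5, 6, 1, 3, 7, 11, 12, 8, 10, 2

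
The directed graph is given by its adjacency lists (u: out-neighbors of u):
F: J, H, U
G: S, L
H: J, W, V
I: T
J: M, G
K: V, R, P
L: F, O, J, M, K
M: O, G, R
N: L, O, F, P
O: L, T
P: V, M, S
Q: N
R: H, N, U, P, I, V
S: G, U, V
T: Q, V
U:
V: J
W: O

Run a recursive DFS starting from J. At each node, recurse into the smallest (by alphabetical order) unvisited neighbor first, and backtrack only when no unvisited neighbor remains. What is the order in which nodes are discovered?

J → G → L → F → H → V → W → O → T → Q → N → P → M → R → I → U → S → K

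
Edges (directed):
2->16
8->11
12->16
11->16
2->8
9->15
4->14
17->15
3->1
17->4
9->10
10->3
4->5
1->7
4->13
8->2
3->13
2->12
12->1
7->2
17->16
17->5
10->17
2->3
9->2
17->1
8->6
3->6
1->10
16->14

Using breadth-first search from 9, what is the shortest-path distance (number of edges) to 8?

Level 0: 9
Level 1: 2, 10, 15
Level 2: 3, 8, 12, 16, 17
Level 3: 1, 4, 5, 6, 11, 13, 14
Level 4: 7
8 first appears at level 2.

2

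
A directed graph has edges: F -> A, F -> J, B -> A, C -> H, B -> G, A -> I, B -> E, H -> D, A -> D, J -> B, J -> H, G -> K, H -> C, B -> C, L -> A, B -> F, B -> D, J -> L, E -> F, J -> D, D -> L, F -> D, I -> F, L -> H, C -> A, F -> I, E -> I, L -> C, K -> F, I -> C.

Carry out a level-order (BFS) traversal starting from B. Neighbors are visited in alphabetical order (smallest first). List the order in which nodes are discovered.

B, A, C, D, E, F, G, I, H, L, J, K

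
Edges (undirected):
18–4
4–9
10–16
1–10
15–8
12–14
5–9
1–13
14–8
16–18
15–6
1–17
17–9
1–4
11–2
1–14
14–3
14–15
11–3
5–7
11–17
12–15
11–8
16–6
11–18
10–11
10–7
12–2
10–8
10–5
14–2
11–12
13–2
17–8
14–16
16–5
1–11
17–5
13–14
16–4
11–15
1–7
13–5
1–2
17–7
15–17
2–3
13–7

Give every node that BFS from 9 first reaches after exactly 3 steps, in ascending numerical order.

2, 3, 6, 12, 14

Level 0: 9
Level 1: 4, 5, 17
Level 2: 1, 7, 8, 10, 11, 13, 15, 16, 18
Level 3: 2, 3, 6, 12, 14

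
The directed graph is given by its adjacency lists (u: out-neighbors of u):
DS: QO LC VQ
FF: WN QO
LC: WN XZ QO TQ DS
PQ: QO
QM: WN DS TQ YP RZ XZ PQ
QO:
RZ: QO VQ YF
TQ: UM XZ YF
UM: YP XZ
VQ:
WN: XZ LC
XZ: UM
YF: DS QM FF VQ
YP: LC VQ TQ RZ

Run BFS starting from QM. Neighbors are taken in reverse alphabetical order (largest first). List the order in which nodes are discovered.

QM, YP, XZ, WN, TQ, RZ, PQ, DS, VQ, LC, UM, YF, QO, FF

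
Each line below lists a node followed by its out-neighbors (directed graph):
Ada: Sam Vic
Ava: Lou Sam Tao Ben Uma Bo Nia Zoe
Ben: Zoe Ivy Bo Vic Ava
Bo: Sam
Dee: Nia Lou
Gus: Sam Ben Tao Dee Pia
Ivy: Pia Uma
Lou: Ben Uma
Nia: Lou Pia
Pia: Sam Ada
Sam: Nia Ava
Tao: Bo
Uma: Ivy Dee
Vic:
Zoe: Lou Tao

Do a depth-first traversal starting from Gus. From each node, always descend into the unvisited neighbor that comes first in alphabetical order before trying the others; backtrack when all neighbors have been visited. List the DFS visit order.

Visit Gus
Gus → Ben
Ben → Ava
Ava → Bo
Bo → Sam
Sam → Nia
Nia → Lou
Lou → Uma
Uma → Dee
Uma → Ivy
Ivy → Pia
Pia → Ada
Ada → Vic
Ava → Tao
Ava → Zoe

Gus Ben Ava Bo Sam Nia Lou Uma Dee Ivy Pia Ada Vic Tao Zoe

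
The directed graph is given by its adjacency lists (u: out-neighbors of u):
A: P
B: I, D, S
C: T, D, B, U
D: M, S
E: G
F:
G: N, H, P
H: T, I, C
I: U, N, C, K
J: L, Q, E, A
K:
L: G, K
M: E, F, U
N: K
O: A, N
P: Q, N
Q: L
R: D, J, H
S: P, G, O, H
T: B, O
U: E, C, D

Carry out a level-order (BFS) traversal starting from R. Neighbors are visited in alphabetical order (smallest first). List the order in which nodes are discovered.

Visit R; enqueue D, H, J → queue [D, H, J]
Visit D; enqueue M, S → queue [H, J, M, S]
Visit H; enqueue C, I, T → queue [J, M, S, C, I, T]
Visit J; enqueue A, E, L, Q → queue [M, S, C, I, T, A, E, L, Q]
Visit M; enqueue F, U → queue [S, C, I, T, A, E, L, Q, F, U]
Visit S; enqueue G, O, P → queue [C, I, T, A, E, L, Q, F, U, G, O, P]
Visit C; enqueue B → queue [I, T, A, E, L, Q, F, U, G, O, P, B]
Visit I; enqueue K, N → queue [T, A, E, L, Q, F, U, G, O, P, B, K, N]
Visit T → queue [A, E, L, Q, F, U, G, O, P, B, K, N]
Visit A → queue [E, L, Q, F, U, G, O, P, B, K, N]
Visit E → queue [L, Q, F, U, G, O, P, B, K, N]
Visit L → queue [Q, F, U, G, O, P, B, K, N]
Visit Q → queue [F, U, G, O, P, B, K, N]
Visit F → queue [U, G, O, P, B, K, N]
Visit U → queue [G, O, P, B, K, N]
Visit G → queue [O, P, B, K, N]
Visit O → queue [P, B, K, N]
Visit P → queue [B, K, N]
Visit B → queue [K, N]
Visit K → queue [N]
Visit N → queue []

R, D, H, J, M, S, C, I, T, A, E, L, Q, F, U, G, O, P, B, K, N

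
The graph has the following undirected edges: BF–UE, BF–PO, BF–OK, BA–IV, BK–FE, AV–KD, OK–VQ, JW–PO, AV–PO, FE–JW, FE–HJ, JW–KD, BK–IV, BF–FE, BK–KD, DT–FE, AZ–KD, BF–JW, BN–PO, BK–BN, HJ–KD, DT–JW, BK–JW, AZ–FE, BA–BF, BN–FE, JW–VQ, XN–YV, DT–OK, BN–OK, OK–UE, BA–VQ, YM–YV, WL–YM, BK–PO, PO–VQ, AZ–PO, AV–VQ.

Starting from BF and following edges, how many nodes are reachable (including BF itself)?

BFS from BF visits: BF, BA, FE, JW, OK, PO, UE, IV, VQ, AZ, BK, BN, DT, HJ, KD, AV
Reachable nodes: 16 of 20 total.

16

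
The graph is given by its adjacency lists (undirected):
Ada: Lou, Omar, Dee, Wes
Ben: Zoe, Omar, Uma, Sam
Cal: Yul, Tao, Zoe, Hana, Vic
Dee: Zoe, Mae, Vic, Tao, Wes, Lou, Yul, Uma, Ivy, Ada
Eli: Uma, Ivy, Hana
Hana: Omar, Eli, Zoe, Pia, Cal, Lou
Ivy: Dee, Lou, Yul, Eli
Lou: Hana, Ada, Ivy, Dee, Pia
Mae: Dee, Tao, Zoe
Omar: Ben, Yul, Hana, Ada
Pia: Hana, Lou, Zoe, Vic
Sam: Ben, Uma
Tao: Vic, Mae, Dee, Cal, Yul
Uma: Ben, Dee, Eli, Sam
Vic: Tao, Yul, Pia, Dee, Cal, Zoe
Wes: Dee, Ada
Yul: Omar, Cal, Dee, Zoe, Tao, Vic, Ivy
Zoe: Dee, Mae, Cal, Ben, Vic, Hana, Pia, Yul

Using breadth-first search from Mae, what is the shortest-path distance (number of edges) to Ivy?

Level 0: Mae
Level 1: Dee, Tao, Zoe
Level 2: Ada, Ben, Cal, Hana, Ivy, Lou, Pia, Uma, Vic, Wes, Yul
Level 3: Eli, Omar, Sam
Ivy first appears at level 2.

2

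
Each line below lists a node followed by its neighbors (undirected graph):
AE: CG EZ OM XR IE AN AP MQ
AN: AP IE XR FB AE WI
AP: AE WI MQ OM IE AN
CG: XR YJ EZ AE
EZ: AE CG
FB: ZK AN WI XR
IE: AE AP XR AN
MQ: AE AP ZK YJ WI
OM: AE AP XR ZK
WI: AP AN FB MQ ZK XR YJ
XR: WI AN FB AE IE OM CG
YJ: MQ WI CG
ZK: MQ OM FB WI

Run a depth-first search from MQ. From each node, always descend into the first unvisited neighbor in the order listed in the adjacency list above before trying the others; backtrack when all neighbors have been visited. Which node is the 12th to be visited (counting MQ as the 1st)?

YJ

Visit MQ
MQ → AE
AE → CG
CG → XR
XR → WI
WI → AP
AP → OM
OM → ZK
ZK → FB
FB → AN
AN → IE
WI → YJ
CG → EZ

Visit order: MQ, AE, CG, XR, WI, AP, OM, ZK, FB, AN, IE, YJ, EZ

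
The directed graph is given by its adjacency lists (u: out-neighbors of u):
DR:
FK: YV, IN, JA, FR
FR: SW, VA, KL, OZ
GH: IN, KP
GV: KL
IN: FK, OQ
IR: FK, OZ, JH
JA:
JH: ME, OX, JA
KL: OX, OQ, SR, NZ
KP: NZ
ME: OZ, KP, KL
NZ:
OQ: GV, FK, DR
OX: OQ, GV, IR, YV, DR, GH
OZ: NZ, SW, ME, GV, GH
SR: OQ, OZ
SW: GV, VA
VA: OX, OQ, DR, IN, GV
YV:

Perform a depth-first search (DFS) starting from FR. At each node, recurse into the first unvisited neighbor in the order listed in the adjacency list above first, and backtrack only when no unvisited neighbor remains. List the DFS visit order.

FR, SW, GV, KL, OX, OQ, FK, YV, IN, JA, DR, IR, OZ, NZ, ME, KP, GH, JH, SR, VA

Visit FR
FR → SW
SW → GV
GV → KL
KL → OX
OX → OQ
OQ → FK
FK → YV
FK → IN
FK → JA
OQ → DR
OX → IR
IR → OZ
OZ → NZ
OZ → ME
ME → KP
OZ → GH
IR → JH
KL → SR
SW → VA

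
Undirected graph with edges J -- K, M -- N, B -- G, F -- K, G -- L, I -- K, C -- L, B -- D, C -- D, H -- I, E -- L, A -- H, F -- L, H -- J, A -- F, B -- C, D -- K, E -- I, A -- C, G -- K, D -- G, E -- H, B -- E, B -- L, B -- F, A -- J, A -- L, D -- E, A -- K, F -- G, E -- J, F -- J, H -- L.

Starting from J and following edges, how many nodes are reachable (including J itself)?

BFS from J visits: J, K, H, F, E, A, I, G, D, L, B, C
Reachable nodes: 12 of 14 total.

12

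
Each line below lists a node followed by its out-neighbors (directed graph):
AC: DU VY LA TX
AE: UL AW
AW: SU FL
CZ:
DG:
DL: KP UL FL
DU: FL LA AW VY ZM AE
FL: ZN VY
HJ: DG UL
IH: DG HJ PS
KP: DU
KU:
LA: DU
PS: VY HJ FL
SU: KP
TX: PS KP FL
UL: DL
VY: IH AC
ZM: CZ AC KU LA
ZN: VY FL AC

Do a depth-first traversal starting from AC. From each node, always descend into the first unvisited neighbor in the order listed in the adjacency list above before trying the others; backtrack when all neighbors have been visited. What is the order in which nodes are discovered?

Visit AC
AC → DU
DU → FL
FL → ZN
ZN → VY
VY → IH
IH → DG
IH → HJ
HJ → UL
UL → DL
DL → KP
IH → PS
DU → LA
DU → AW
AW → SU
DU → ZM
ZM → CZ
ZM → KU
DU → AE
AC → TX

AC, DU, FL, ZN, VY, IH, DG, HJ, UL, DL, KP, PS, LA, AW, SU, ZM, CZ, KU, AE, TX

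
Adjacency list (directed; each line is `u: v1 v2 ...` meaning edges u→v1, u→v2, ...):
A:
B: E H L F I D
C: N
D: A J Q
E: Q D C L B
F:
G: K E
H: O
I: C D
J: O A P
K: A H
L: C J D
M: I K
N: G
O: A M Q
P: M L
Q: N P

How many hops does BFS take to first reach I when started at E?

2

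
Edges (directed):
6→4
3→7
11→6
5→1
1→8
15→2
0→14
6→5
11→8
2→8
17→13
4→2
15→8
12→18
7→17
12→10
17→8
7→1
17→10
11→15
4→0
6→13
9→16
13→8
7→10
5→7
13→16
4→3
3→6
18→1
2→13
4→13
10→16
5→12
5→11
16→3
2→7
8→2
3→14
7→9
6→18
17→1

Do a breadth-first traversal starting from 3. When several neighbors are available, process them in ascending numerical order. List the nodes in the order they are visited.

3 6 7 14 4 5 13 18 1 9 10 17 0 2 11 12 8 16 15

Visit 3; enqueue 6, 7, 14 → queue [6, 7, 14]
Visit 6; enqueue 4, 5, 13, 18 → queue [7, 14, 4, 5, 13, 18]
Visit 7; enqueue 1, 9, 10, 17 → queue [14, 4, 5, 13, 18, 1, 9, 10, 17]
Visit 14 → queue [4, 5, 13, 18, 1, 9, 10, 17]
Visit 4; enqueue 0, 2 → queue [5, 13, 18, 1, 9, 10, 17, 0, 2]
Visit 5; enqueue 11, 12 → queue [13, 18, 1, 9, 10, 17, 0, 2, 11, 12]
Visit 13; enqueue 8, 16 → queue [18, 1, 9, 10, 17, 0, 2, 11, 12, 8, 16]
Visit 18 → queue [1, 9, 10, 17, 0, 2, 11, 12, 8, 16]
Visit 1 → queue [9, 10, 17, 0, 2, 11, 12, 8, 16]
Visit 9 → queue [10, 17, 0, 2, 11, 12, 8, 16]
Visit 10 → queue [17, 0, 2, 11, 12, 8, 16]
Visit 17 → queue [0, 2, 11, 12, 8, 16]
Visit 0 → queue [2, 11, 12, 8, 16]
Visit 2 → queue [11, 12, 8, 16]
Visit 11; enqueue 15 → queue [12, 8, 16, 15]
Visit 12 → queue [8, 16, 15]
Visit 8 → queue [16, 15]
Visit 16 → queue [15]
Visit 15 → queue []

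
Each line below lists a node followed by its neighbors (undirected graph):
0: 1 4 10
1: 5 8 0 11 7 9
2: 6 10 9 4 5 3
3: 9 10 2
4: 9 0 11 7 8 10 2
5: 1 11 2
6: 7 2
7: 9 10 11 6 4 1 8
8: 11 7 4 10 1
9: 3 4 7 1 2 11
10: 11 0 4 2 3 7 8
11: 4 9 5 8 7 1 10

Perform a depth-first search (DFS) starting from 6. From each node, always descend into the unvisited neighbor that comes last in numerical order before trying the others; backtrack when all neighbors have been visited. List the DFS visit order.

6 -> 7 -> 11 -> 10 -> 8 -> 4 -> 9 -> 3 -> 2 -> 5 -> 1 -> 0

Visit 6
6 → 7
7 → 11
11 → 10
10 → 8
8 → 4
4 → 9
9 → 3
3 → 2
2 → 5
5 → 1
1 → 0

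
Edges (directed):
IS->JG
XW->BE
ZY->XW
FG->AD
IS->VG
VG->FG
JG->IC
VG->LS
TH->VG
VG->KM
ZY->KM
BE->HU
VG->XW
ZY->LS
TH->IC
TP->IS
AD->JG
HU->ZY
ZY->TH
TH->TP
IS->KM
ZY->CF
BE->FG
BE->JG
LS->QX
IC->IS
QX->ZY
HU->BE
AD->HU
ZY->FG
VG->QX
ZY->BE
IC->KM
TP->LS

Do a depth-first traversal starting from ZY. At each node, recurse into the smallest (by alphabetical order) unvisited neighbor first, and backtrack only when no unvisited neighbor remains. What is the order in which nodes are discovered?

ZY → BE → FG → AD → HU → JG → IC → IS → KM → VG → LS → QX → XW → CF → TH → TP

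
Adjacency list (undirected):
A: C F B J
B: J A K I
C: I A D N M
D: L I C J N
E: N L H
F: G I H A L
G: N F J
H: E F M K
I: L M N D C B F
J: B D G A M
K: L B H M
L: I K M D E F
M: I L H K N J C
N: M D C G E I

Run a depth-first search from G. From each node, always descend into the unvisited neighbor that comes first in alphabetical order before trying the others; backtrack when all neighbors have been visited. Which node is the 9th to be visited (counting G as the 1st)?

Visit G
G → F
F → A
A → B
B → I
I → C
C → D
D → J
J → M
M → H
H → E
E → L
L → K
E → N

Visit order: G, F, A, B, I, C, D, J, M, H, E, L, K, N

M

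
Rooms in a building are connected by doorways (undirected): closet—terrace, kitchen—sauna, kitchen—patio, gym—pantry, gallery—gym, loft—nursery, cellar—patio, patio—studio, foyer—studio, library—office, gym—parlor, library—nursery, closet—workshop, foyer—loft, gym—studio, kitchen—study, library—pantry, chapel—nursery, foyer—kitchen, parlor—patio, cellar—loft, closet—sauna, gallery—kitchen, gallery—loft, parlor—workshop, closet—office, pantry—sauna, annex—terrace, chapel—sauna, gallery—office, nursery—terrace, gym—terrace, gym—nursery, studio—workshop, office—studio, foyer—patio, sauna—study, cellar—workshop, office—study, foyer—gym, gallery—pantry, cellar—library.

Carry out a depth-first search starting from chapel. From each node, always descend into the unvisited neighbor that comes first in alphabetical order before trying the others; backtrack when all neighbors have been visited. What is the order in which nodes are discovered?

chapel → nursery → gym → foyer → kitchen → gallery → loft → cellar → library → office → closet → sauna → pantry → study → terrace → annex → workshop → parlor → patio → studio

Visit chapel
chapel → nursery
nursery → gym
gym → foyer
foyer → kitchen
kitchen → gallery
gallery → loft
loft → cellar
cellar → library
library → office
office → closet
closet → sauna
sauna → pantry
sauna → study
closet → terrace
terrace → annex
closet → workshop
workshop → parlor
parlor → patio
patio → studio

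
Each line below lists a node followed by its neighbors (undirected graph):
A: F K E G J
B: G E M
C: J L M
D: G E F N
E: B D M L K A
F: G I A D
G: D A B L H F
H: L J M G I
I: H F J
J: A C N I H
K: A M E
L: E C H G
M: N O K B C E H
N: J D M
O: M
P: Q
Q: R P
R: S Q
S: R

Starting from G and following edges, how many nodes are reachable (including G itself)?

15

BFS from G visits: G, D, A, B, L, H, F, E, N, K, J, M, C, I, O
Reachable nodes: 15 of 19 total.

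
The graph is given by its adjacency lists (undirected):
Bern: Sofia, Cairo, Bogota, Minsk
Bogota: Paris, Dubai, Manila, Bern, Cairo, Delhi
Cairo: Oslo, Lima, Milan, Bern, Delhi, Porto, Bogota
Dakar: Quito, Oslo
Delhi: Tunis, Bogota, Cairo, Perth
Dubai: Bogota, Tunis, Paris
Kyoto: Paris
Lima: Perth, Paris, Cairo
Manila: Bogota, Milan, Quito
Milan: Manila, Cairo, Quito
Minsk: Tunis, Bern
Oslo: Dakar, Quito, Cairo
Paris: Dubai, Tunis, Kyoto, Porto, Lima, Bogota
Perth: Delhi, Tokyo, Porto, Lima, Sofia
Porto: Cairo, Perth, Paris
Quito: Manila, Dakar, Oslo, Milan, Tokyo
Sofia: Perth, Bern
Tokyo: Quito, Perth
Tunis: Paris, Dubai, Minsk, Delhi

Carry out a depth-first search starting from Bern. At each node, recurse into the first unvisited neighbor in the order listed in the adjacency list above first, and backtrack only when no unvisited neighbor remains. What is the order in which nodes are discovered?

Visit Bern
Bern → Sofia
Sofia → Perth
Perth → Delhi
Delhi → Tunis
Tunis → Paris
Paris → Dubai
Dubai → Bogota
Bogota → Manila
Manila → Milan
Milan → Cairo
Cairo → Oslo
Oslo → Dakar
Dakar → Quito
Quito → Tokyo
Cairo → Lima
Cairo → Porto
Paris → Kyoto
Tunis → Minsk

Bern, Sofia, Perth, Delhi, Tunis, Paris, Dubai, Bogota, Manila, Milan, Cairo, Oslo, Dakar, Quito, Tokyo, Lima, Porto, Kyoto, Minsk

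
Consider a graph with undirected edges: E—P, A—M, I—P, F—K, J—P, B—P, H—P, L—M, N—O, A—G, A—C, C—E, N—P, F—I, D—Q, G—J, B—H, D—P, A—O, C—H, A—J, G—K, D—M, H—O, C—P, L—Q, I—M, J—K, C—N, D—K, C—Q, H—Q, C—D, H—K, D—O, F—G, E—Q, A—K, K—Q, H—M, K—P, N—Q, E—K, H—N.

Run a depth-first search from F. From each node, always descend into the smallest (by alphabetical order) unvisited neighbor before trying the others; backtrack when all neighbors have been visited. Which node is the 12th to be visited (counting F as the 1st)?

Visit F
F → G
G → A
A → C
C → D
D → K
K → E
E → P
P → B
B → H
H → M
M → I
M → L
L → Q
Q → N
N → O
P → J

Visit order: F, G, A, C, D, K, E, P, B, H, M, I, L, Q, N, O, J

I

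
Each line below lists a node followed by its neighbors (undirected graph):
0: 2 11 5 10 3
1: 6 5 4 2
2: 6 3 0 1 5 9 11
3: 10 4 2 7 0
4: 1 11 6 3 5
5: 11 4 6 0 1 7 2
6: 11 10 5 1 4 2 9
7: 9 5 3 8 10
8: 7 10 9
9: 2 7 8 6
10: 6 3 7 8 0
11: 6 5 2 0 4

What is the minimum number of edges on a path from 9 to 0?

Level 0: 9
Level 1: 2, 6, 7, 8
Level 2: 0, 1, 3, 4, 5, 10, 11
0 first appears at level 2.

2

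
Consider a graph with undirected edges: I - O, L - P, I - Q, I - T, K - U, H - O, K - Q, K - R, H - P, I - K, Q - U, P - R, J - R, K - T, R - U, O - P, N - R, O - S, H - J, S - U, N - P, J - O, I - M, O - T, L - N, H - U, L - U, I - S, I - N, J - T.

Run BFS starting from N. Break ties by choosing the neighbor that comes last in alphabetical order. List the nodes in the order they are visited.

Visit N; enqueue R, P, L, I → queue [R, P, L, I]
Visit R; enqueue U, K, J → queue [P, L, I, U, K, J]
Visit P; enqueue O, H → queue [L, I, U, K, J, O, H]
Visit L → queue [I, U, K, J, O, H]
Visit I; enqueue T, S, Q, M → queue [U, K, J, O, H, T, S, Q, M]
Visit U → queue [K, J, O, H, T, S, Q, M]
Visit K → queue [J, O, H, T, S, Q, M]
Visit J → queue [O, H, T, S, Q, M]
Visit O → queue [H, T, S, Q, M]
Visit H → queue [T, S, Q, M]
Visit T → queue [S, Q, M]
Visit S → queue [Q, M]
Visit Q → queue [M]
Visit M → queue []

N, R, P, L, I, U, K, J, O, H, T, S, Q, M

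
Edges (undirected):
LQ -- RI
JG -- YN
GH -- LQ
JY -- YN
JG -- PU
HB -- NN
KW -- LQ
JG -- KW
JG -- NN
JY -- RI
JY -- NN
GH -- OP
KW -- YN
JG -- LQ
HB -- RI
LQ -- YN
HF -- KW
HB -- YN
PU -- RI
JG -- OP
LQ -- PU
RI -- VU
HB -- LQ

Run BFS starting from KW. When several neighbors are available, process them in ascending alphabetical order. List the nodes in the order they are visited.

KW -> HF -> JG -> LQ -> YN -> NN -> OP -> PU -> GH -> HB -> RI -> JY -> VU

Visit KW; enqueue HF, JG, LQ, YN → queue [HF, JG, LQ, YN]
Visit HF → queue [JG, LQ, YN]
Visit JG; enqueue NN, OP, PU → queue [LQ, YN, NN, OP, PU]
Visit LQ; enqueue GH, HB, RI → queue [YN, NN, OP, PU, GH, HB, RI]
Visit YN; enqueue JY → queue [NN, OP, PU, GH, HB, RI, JY]
Visit NN → queue [OP, PU, GH, HB, RI, JY]
Visit OP → queue [PU, GH, HB, RI, JY]
Visit PU → queue [GH, HB, RI, JY]
Visit GH → queue [HB, RI, JY]
Visit HB → queue [RI, JY]
Visit RI; enqueue VU → queue [JY, VU]
Visit JY → queue [VU]
Visit VU → queue []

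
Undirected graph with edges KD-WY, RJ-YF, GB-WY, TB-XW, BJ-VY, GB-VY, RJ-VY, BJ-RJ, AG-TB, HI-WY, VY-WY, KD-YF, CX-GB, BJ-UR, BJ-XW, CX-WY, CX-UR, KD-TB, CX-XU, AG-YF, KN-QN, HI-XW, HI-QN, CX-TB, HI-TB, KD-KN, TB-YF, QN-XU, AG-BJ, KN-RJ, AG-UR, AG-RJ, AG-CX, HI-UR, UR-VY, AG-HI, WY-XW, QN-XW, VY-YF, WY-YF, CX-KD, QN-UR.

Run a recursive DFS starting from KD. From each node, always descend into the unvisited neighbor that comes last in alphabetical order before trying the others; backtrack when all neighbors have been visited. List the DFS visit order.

KD -> YF -> WY -> XW -> TB -> HI -> UR -> VY -> RJ -> KN -> QN -> XU -> CX -> GB -> AG -> BJ

Visit KD
KD → YF
YF → WY
WY → XW
XW → TB
TB → HI
HI → UR
UR → VY
VY → RJ
RJ → KN
KN → QN
QN → XU
XU → CX
CX → GB
CX → AG
AG → BJ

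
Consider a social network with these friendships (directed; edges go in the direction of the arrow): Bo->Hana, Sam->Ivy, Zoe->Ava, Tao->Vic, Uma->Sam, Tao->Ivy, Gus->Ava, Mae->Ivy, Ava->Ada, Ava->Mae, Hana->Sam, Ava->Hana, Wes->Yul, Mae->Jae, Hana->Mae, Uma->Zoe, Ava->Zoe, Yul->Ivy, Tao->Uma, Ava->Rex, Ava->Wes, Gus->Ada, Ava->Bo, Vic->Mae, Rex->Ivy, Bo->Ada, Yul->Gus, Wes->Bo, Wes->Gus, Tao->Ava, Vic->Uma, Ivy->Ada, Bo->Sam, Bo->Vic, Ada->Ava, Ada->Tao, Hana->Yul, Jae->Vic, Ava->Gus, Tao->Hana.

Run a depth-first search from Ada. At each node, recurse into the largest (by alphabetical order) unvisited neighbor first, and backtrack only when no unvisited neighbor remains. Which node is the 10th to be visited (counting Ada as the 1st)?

Visit Ada
Ada → Tao
Tao → Vic
Vic → Uma
Uma → Zoe
Zoe → Ava
Ava → Wes
Wes → Yul
Yul → Ivy
Yul → Gus
Wes → Bo
Bo → Sam
Bo → Hana
Hana → Mae
Mae → Jae
Ava → Rex

Visit order: Ada, Tao, Vic, Uma, Zoe, Ava, Wes, Yul, Ivy, Gus, Bo, Sam, Hana, Mae, Jae, Rex

Gus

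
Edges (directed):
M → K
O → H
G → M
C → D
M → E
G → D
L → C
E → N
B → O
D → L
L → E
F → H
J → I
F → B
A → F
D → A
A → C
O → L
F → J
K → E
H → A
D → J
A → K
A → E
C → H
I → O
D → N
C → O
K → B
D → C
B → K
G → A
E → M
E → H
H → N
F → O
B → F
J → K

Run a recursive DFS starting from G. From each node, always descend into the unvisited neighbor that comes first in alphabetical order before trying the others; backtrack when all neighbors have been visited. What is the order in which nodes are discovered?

G → A → C → D → J → I → O → H → N → L → E → M → K → B → F

Visit G
G → A
A → C
C → D
D → J
J → I
I → O
O → H
H → N
O → L
L → E
E → M
M → K
K → B
B → F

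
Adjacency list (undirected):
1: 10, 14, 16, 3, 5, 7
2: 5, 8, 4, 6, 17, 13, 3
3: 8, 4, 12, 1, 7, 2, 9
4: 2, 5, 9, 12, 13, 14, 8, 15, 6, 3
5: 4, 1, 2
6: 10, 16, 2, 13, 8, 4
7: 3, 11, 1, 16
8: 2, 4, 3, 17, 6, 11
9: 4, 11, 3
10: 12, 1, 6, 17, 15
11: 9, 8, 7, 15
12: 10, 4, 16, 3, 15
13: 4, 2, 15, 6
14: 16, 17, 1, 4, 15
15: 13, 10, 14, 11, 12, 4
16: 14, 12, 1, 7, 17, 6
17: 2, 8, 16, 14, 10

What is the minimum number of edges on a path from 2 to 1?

Level 0: 2
Level 1: 3, 4, 5, 6, 8, 13, 17
Level 2: 1, 7, 9, 10, 11, 12, 14, 15, 16
1 first appears at level 2.

2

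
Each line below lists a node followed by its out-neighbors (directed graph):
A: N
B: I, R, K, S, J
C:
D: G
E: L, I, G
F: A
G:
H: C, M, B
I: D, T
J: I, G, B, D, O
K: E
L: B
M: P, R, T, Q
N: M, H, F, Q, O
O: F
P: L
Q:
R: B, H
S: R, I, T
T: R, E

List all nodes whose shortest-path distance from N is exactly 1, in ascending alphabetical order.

F, H, M, O, Q

Level 0: N
Level 1: F, H, M, O, Q
Level 2: A, B, C, P, R, T
Level 3: E, I, J, K, L, S
Level 4: D, G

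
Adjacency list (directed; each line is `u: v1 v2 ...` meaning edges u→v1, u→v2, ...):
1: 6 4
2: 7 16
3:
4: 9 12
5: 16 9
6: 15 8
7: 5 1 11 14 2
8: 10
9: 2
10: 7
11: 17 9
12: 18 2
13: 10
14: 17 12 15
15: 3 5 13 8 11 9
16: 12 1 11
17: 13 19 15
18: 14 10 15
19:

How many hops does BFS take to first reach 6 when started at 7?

2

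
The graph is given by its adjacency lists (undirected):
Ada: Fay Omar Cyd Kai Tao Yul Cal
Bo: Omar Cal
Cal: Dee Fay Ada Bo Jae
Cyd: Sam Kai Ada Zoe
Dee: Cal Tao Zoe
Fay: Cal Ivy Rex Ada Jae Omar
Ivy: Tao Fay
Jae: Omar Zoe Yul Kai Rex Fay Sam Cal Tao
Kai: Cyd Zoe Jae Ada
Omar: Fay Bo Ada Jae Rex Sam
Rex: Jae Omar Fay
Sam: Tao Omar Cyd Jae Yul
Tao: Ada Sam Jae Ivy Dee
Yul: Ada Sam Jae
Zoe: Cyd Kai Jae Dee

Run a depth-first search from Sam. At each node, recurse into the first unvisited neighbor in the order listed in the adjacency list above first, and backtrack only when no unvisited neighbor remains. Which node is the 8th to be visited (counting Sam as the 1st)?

Cyd

Visit Sam
Sam → Tao
Tao → Ada
Ada → Fay
Fay → Cal
Cal → Dee
Dee → Zoe
Zoe → Cyd
Cyd → Kai
Kai → Jae
Jae → Omar
Omar → Bo
Omar → Rex
Jae → Yul
Fay → Ivy

Visit order: Sam, Tao, Ada, Fay, Cal, Dee, Zoe, Cyd, Kai, Jae, Omar, Bo, Rex, Yul, Ivy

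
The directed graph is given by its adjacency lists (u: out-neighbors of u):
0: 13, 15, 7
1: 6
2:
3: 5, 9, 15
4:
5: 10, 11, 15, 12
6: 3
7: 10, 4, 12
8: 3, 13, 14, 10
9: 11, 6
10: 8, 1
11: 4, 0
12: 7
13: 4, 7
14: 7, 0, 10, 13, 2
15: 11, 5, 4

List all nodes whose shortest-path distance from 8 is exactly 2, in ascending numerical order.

Level 0: 8
Level 1: 3, 10, 13, 14
Level 2: 0, 1, 2, 4, 5, 7, 9, 15
Level 3: 6, 11, 12

0, 1, 2, 4, 5, 7, 9, 15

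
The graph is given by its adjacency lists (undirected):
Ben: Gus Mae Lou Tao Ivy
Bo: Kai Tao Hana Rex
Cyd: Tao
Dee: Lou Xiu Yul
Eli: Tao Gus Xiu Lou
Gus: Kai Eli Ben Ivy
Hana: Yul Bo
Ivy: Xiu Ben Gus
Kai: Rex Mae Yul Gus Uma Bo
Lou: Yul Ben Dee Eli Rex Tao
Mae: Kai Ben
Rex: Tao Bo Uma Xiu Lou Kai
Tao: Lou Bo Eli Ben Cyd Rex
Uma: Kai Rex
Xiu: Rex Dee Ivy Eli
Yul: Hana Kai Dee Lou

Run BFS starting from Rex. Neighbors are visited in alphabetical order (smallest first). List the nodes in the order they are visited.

Rex -> Bo -> Kai -> Lou -> Tao -> Uma -> Xiu -> Hana -> Gus -> Mae -> Yul -> Ben -> Dee -> Eli -> Cyd -> Ivy

Visit Rex; enqueue Bo, Kai, Lou, Tao, Uma, Xiu → queue [Bo, Kai, Lou, Tao, Uma, Xiu]
Visit Bo; enqueue Hana → queue [Kai, Lou, Tao, Uma, Xiu, Hana]
Visit Kai; enqueue Gus, Mae, Yul → queue [Lou, Tao, Uma, Xiu, Hana, Gus, Mae, Yul]
Visit Lou; enqueue Ben, Dee, Eli → queue [Tao, Uma, Xiu, Hana, Gus, Mae, Yul, Ben, Dee, Eli]
Visit Tao; enqueue Cyd → queue [Uma, Xiu, Hana, Gus, Mae, Yul, Ben, Dee, Eli, Cyd]
Visit Uma → queue [Xiu, Hana, Gus, Mae, Yul, Ben, Dee, Eli, Cyd]
Visit Xiu; enqueue Ivy → queue [Hana, Gus, Mae, Yul, Ben, Dee, Eli, Cyd, Ivy]
Visit Hana → queue [Gus, Mae, Yul, Ben, Dee, Eli, Cyd, Ivy]
Visit Gus → queue [Mae, Yul, Ben, Dee, Eli, Cyd, Ivy]
Visit Mae → queue [Yul, Ben, Dee, Eli, Cyd, Ivy]
Visit Yul → queue [Ben, Dee, Eli, Cyd, Ivy]
Visit Ben → queue [Dee, Eli, Cyd, Ivy]
Visit Dee → queue [Eli, Cyd, Ivy]
Visit Eli → queue [Cyd, Ivy]
Visit Cyd → queue [Ivy]
Visit Ivy → queue []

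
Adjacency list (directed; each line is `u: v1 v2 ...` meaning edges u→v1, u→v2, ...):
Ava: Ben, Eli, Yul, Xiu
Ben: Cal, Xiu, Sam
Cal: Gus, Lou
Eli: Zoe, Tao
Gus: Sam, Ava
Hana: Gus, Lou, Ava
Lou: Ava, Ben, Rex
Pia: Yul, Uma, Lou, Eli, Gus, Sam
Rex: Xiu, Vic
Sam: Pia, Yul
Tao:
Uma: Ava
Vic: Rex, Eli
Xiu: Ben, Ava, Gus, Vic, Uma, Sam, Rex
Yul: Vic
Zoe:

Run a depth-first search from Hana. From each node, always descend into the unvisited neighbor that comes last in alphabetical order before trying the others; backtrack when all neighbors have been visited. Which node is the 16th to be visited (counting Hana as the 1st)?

Cal

Visit Hana
Hana → Lou
Lou → Rex
Rex → Xiu
Xiu → Vic
Vic → Eli
Eli → Zoe
Eli → Tao
Xiu → Uma
Uma → Ava
Ava → Yul
Ava → Ben
Ben → Sam
Sam → Pia
Pia → Gus
Ben → Cal

Visit order: Hana, Lou, Rex, Xiu, Vic, Eli, Zoe, Tao, Uma, Ava, Yul, Ben, Sam, Pia, Gus, Cal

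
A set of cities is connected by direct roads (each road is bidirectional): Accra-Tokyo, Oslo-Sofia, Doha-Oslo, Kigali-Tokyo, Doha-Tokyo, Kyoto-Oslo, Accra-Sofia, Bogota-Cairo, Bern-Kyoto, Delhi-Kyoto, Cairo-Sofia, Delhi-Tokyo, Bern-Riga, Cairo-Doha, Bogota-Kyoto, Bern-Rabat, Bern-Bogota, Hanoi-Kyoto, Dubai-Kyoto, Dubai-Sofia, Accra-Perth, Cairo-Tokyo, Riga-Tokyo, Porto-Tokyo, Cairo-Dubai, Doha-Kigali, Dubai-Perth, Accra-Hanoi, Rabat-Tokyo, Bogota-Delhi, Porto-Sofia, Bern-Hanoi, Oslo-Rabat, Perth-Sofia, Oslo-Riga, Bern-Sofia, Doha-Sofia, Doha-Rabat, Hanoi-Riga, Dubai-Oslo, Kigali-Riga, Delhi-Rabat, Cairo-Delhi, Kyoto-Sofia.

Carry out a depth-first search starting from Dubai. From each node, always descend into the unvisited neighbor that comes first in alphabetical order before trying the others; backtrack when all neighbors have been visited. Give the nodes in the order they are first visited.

Dubai, Cairo, Bogota, Bern, Hanoi, Accra, Perth, Sofia, Doha, Kigali, Riga, Oslo, Kyoto, Delhi, Rabat, Tokyo, Porto

Visit Dubai
Dubai → Cairo
Cairo → Bogota
Bogota → Bern
Bern → Hanoi
Hanoi → Accra
Accra → Perth
Perth → Sofia
Sofia → Doha
Doha → Kigali
Kigali → Riga
Riga → Oslo
Oslo → Kyoto
Kyoto → Delhi
Delhi → Rabat
Rabat → Tokyo
Tokyo → Porto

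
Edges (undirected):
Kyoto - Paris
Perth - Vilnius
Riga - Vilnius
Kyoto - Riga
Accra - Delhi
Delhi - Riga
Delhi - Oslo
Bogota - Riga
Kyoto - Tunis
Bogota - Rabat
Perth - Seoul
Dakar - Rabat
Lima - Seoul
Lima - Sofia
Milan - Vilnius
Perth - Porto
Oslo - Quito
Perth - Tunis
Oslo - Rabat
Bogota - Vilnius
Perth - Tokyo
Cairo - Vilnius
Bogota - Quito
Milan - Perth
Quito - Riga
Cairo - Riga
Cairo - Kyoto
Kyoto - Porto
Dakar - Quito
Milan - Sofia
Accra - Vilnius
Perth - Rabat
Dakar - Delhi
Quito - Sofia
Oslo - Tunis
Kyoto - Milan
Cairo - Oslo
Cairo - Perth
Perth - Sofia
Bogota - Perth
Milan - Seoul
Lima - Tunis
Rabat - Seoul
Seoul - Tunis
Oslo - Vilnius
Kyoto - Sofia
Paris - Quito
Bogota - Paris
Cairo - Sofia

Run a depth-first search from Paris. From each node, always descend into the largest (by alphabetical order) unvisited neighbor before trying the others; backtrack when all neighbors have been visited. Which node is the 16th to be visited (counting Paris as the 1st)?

Visit Paris
Paris → Quito
Quito → Sofia
Sofia → Perth
Perth → Vilnius
Vilnius → Riga
Riga → Kyoto
Kyoto → Tunis
Tunis → Seoul
Seoul → Rabat
Rabat → Oslo
Oslo → Delhi
Delhi → Dakar
Delhi → Accra
Oslo → Cairo
Rabat → Bogota
Seoul → Milan
Seoul → Lima
Kyoto → Porto
Perth → Tokyo

Visit order: Paris, Quito, Sofia, Perth, Vilnius, Riga, Kyoto, Tunis, Seoul, Rabat, Oslo, Delhi, Dakar, Accra, Cairo, Bogota, Milan, Lima, Porto, Tokyo

Bogota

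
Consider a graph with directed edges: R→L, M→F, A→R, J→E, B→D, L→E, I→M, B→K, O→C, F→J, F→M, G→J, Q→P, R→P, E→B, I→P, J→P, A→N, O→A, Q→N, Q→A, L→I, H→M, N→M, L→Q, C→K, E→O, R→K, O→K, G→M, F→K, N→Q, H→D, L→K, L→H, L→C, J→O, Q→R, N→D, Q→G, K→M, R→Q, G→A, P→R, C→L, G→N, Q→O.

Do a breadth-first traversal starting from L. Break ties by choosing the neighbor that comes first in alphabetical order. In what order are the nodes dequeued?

L, C, E, H, I, K, Q, B, O, D, M, P, A, G, N, R, F, J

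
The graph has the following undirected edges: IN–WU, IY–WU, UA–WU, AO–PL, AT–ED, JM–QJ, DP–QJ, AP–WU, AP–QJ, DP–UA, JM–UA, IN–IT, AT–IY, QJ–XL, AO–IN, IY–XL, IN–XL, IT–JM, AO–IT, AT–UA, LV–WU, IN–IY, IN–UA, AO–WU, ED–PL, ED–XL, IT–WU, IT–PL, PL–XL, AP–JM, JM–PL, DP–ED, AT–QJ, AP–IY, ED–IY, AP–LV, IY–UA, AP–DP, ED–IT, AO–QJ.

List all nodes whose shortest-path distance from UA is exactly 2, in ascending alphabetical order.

Level 0: UA
Level 1: AT, DP, IN, IY, JM, WU
Level 2: AO, AP, ED, IT, LV, PL, QJ, XL

AO, AP, ED, IT, LV, PL, QJ, XL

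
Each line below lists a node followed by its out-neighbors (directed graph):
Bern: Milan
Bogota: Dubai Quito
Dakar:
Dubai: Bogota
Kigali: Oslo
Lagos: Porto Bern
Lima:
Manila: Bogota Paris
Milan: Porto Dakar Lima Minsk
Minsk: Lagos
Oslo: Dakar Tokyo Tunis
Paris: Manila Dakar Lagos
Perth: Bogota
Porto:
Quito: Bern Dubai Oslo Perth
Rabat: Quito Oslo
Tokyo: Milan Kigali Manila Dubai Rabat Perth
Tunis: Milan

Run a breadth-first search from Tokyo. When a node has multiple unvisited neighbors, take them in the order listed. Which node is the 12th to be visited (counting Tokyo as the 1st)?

Oslo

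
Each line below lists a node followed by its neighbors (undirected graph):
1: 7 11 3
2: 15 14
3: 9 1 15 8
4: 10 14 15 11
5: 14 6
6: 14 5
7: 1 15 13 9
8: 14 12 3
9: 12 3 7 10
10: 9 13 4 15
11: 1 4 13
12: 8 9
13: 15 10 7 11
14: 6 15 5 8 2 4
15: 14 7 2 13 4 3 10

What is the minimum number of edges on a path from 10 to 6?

3

Level 0: 10
Level 1: 4, 9, 13, 15
Level 2: 2, 3, 7, 11, 12, 14
Level 3: 1, 5, 6, 8
6 first appears at level 3.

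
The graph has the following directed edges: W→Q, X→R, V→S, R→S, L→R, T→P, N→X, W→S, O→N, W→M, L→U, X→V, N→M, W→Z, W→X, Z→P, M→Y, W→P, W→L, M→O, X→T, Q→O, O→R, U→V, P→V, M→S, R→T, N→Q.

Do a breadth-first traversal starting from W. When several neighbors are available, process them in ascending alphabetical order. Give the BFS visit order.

W -> L -> M -> P -> Q -> S -> X -> Z -> R -> U -> O -> Y -> V -> T -> N

Visit W; enqueue L, M, P, Q, S, X, Z → queue [L, M, P, Q, S, X, Z]
Visit L; enqueue R, U → queue [M, P, Q, S, X, Z, R, U]
Visit M; enqueue O, Y → queue [P, Q, S, X, Z, R, U, O, Y]
Visit P; enqueue V → queue [Q, S, X, Z, R, U, O, Y, V]
Visit Q → queue [S, X, Z, R, U, O, Y, V]
Visit S → queue [X, Z, R, U, O, Y, V]
Visit X; enqueue T → queue [Z, R, U, O, Y, V, T]
Visit Z → queue [R, U, O, Y, V, T]
Visit R → queue [U, O, Y, V, T]
Visit U → queue [O, Y, V, T]
Visit O; enqueue N → queue [Y, V, T, N]
Visit Y → queue [V, T, N]
Visit V → queue [T, N]
Visit T → queue [N]
Visit N → queue []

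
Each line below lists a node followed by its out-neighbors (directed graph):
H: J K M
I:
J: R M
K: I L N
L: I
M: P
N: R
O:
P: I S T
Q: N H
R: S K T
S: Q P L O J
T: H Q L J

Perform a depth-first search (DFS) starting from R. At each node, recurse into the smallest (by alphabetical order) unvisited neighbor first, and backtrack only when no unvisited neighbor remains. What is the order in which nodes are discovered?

R K I L N S J M P T H Q O

Visit R
R → K
K → I
K → L
K → N
R → S
S → J
J → M
M → P
P → T
T → H
T → Q
S → O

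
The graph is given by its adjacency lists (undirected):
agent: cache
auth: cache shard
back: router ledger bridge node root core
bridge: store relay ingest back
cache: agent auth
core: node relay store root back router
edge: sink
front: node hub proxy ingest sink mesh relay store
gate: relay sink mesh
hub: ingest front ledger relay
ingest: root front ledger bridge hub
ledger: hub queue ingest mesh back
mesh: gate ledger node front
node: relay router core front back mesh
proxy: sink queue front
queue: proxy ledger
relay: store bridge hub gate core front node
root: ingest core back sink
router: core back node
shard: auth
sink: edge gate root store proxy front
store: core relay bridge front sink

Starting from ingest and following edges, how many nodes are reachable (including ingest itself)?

18

BFS from ingest visits: ingest, bridge, front, hub, ledger, root, back, relay, store, mesh, node, proxy, sink, queue, core, router, gate, edge
Reachable nodes: 18 of 22 total.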